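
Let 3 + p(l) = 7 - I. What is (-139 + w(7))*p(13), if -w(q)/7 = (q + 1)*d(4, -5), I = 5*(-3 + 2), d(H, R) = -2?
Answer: -243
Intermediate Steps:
I = -5 (I = 5*(-1) = -5)
w(q) = 14 + 14*q (w(q) = -7*(q + 1)*(-2) = -7*(1 + q)*(-2) = -7*(-2 - 2*q) = 14 + 14*q)
p(l) = 9 (p(l) = -3 + (7 - 1*(-5)) = -3 + (7 + 5) = -3 + 12 = 9)
(-139 + w(7))*p(13) = (-139 + (14 + 14*7))*9 = (-139 + (14 + 98))*9 = (-139 + 112)*9 = -27*9 = -243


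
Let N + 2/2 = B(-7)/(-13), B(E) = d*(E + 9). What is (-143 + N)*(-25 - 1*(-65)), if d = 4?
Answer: -75200/13 ≈ -5784.6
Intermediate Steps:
B(E) = 36 + 4*E (B(E) = 4*(E + 9) = 4*(9 + E) = 36 + 4*E)
N = -21/13 (N = -1 + (36 + 4*(-7))/(-13) = -1 + (36 - 28)*(-1/13) = -1 + 8*(-1/13) = -1 - 8/13 = -21/13 ≈ -1.6154)
(-143 + N)*(-25 - 1*(-65)) = (-143 - 21/13)*(-25 - 1*(-65)) = -1880*(-25 + 65)/13 = -1880/13*40 = -75200/13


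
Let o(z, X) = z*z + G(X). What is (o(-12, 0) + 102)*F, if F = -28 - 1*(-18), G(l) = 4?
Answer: -2500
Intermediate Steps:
F = -10 (F = -28 + 18 = -10)
o(z, X) = 4 + z² (o(z, X) = z*z + 4 = z² + 4 = 4 + z²)
(o(-12, 0) + 102)*F = ((4 + (-12)²) + 102)*(-10) = ((4 + 144) + 102)*(-10) = (148 + 102)*(-10) = 250*(-10) = -2500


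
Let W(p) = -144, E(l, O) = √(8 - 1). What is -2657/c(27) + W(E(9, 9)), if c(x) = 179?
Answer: -28433/179 ≈ -158.84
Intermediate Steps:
E(l, O) = √7
-2657/c(27) + W(E(9, 9)) = -2657/179 - 144 = -28433/179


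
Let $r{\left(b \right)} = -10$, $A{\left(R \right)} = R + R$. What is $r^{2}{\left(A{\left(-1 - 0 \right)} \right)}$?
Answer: $100$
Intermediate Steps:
$A{\left(R \right)} = 2 R$
$r^{2}{\left(A{\left(-1 - 0 \right)} \right)} = \left(-10\right)^{2} = 100$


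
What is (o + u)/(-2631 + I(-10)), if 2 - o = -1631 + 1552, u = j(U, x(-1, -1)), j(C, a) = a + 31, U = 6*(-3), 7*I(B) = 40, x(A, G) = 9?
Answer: -847/18377 ≈ -0.046090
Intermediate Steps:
I(B) = 40/7 (I(B) = (⅐)*40 = 40/7)
U = -18
j(C, a) = 31 + a
u = 40 (u = 31 + 9 = 40)
o = 81 (o = 2 - (-1631 + 1552) = 2 - 1*(-79) = 2 + 79 = 81)
(o + u)/(-2631 + I(-10)) = (81 + 40)/(-2631 + 40/7) = 121/(-18377/7) = 121*(-7/18377) = -847/18377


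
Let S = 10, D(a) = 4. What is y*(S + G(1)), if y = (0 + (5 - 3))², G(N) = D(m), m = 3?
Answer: 56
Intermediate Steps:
G(N) = 4
y = 4 (y = (0 + 2)² = 2² = 4)
y*(S + G(1)) = 4*(10 + 4) = 4*14 = 56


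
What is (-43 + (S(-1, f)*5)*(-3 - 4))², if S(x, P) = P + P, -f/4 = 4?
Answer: 1159929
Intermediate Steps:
f = -16 (f = -4*4 = -16)
S(x, P) = 2*P
(-43 + (S(-1, f)*5)*(-3 - 4))² = (-43 + ((2*(-16))*5)*(-3 - 4))² = (-43 - 32*5*(-7))² = (-43 - 160*(-7))² = (-43 + 1120)² = 1077² = 1159929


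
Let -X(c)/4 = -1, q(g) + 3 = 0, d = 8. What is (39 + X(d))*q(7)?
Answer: -129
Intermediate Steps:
q(g) = -3 (q(g) = -3 + 0 = -3)
X(c) = 4 (X(c) = -4*(-1) = 4)
(39 + X(d))*q(7) = (39 + 4)*(-3) = 43*(-3) = -129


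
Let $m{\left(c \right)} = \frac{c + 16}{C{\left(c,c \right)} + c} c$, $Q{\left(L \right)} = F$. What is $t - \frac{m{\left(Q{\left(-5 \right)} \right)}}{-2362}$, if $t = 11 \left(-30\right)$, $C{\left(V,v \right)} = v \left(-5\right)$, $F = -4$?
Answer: $- \frac{779463}{2362} \approx -330.0$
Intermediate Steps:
$Q{\left(L \right)} = -4$
$C{\left(V,v \right)} = - 5 v$
$m{\left(c \right)} = -4 - \frac{c}{4}$ ($m{\left(c \right)} = \frac{c + 16}{- 5 c + c} c = \frac{16 + c}{\left(-4\right) c} c = \left(16 + c\right) \left(- \frac{1}{4 c}\right) c = - \frac{16 + c}{4 c} c = -4 - \frac{c}{4}$)
$t = -330$
$t - \frac{m{\left(Q{\left(-5 \right)} \right)}}{-2362} = -330 - \frac{-4 - -1}{-2362} = -330 - \left(-4 + 1\right) \left(- \frac{1}{2362}\right) = -330 - \left(-3\right) \left(- \frac{1}{2362}\right) = -330 - \frac{3}{2362} = - \frac{779463}{2362}$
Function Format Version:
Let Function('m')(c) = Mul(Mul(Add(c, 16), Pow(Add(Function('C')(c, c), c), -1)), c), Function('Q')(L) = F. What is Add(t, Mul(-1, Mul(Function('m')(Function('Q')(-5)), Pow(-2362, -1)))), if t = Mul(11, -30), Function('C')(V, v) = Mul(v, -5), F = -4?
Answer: Rational(-779463, 2362) ≈ -330.00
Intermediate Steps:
Function('Q')(L) = -4
Function('C')(V, v) = Mul(-5, v)
Function('m')(c) = Add(-4, Mul(Rational(-1, 4), c)) (Function('m')(c) = Mul(Mul(Add(c, 16), Pow(Add(Mul(-5, c), c), -1)), c) = Mul(Mul(Add(16, c), Pow(Mul(-4, c), -1)), c) = Mul(Mul(Add(16, c), Mul(Rational(-1, 4), Pow(c, -1))), c) = Mul(Mul(Rational(-1, 4), Pow(c, -1), Add(16, c)), c) = Add(-4, Mul(Rational(-1, 4), c)))
t = -330
Add(t, Mul(-1, Mul(Function('m')(Function('Q')(-5)), Pow(-2362, -1)))) = Add(-330, Mul(-1, Mul(Add(-4, Mul(Rational(-1, 4), -4)), Pow(-2362, -1)))) = Add(-330, Mul(-1, Mul(Add(-4, 1), Rational(-1, 2362)))) = Add(-330, Mul(-1, Mul(-3, Rational(-1, 2362)))) = Add(-330, Mul(-1, Rational(3, 2362))) = Add(-330, Rational(-3, 2362)) = Rational(-779463, 2362)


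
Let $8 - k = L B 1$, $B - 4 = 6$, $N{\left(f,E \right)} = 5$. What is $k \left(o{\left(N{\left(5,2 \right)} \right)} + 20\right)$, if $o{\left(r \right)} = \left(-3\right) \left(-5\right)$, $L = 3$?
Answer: $-770$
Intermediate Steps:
$o{\left(r \right)} = 15$
$B = 10$ ($B = 4 + 6 = 10$)
$k = -22$ ($k = 8 - 3 \cdot 10 \cdot 1 = 8 - 30 \cdot 1 = 8 - 30 = -22$)
$k \left(o{\left(N{\left(5,2 \right)} \right)} + 20\right) = - 22 \left(15 + 20\right) = \left(-22\right) 35 = -770$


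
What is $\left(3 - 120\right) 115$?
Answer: $-13455$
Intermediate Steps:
$\left(3 - 120\right) 115 = \left(-117\right) 115 = -13455$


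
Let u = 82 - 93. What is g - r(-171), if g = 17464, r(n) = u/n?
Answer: 2986333/171 ≈ 17464.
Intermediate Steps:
u = -11
r(n) = -11/n
g - r(-171) = 17464 - (-11)/(-171) = 17464 - (-11)*(-1)/171 = 17464 - 1*11/171 = 17464 - 11/171 = 2986333/171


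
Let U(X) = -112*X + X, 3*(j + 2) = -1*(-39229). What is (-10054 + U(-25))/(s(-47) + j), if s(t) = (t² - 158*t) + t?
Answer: -21837/67987 ≈ -0.32119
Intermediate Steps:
s(t) = t² - 157*t
j = 39223/3 (j = -2 + (-1*(-39229))/3 = -2 + (⅓)*39229 = -2 + 39229/3 = 39223/3 ≈ 13074.)
U(X) = -111*X
(-10054 + U(-25))/(s(-47) + j) = (-10054 - 111*(-25))/(-47*(-157 - 47) + 39223/3) = (-10054 + 2775)/(-47*(-204) + 39223/3) = -7279/(9588 + 39223/3) = -7279/67987/3 = -7279*3/67987 = -21837/67987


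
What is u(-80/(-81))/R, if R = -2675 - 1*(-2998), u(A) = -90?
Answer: -90/323 ≈ -0.27864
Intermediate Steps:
R = 323 (R = -2675 + 2998 = 323)
u(-80/(-81))/R = -90/323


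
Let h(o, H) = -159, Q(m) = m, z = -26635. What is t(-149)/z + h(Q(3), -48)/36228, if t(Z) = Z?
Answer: 387669/321644260 ≈ 0.0012053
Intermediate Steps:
t(-149)/z + h(Q(3), -48)/36228 = -149/(-26635) - 159/36228 = -149*(-1/26635) - 159*1/36228 = 149/26635 - 53/12076 = 387669/321644260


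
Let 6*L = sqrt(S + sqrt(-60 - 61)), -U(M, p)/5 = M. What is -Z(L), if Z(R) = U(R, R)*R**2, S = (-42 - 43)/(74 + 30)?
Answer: 5*sqrt(26)*(-85 + 1144*I)**(3/2)/1168128 ≈ -0.66249 + 0.52935*I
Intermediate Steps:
U(M, p) = -5*M
S = -85/104 ≈ -0.81731
L = sqrt(-85/104 + 11*I)/6 (L = sqrt(-85/104 + sqrt(-60 - 61))/6 = sqrt(-85/104 + sqrt(-121))/6 = sqrt(-85/104 + 11*I)/6 ≈ 0.37663 + 0.40565*I)
Z(R) = -5*R**3 (Z(R) = (-5*R)*R**2 = -5*R**3)
-Z(L) = -(-5)*(sqrt(-2210 + 29744*I)/312)**3 = -(-5)*(-2210 + 29744*I)**(3/2)/30371328 = 5*(-2210 + 29744*I)**(3/2)/30371328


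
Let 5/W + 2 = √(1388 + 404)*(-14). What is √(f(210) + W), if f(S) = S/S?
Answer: √(30841155066 - 98343840*√7)/175614 ≈ 0.99579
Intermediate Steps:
f(S) = 1
W = 5/(-2 - 224*√7) (W = 5/(-2 + √(1388 + 404)*(-14)) = 5/(-2 + √1792*(-14)) = 5/(-2 + (16*√7)*(-14)) = 5/(-2 - 224*√7) ≈ -0.0084083)
√(f(210) + W) = √(1 + (5/175614 - 280*√7/87807)) = √(175619/175614 - 280*√7/87807)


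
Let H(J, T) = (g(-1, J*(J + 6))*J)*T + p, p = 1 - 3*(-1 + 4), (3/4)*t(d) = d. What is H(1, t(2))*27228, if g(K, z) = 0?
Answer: -217824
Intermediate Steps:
t(d) = 4*d/3
p = -8 (p = 1 - 3*3 = 1 - 9 = -8)
H(J, T) = -8 (H(J, T) = (0*J)*T - 8 = 0*T - 8 = 0 - 8 = -8)
H(1, t(2))*27228 = -8*27228 = -217824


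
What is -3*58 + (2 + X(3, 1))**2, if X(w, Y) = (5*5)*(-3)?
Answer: 5155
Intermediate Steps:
X(w, Y) = -75 (X(w, Y) = 25*(-3) = -75)
-3*58 + (2 + X(3, 1))**2 = -3*58 + (2 - 75)**2 = -174 + (-73)**2 = -174 + 5329 = 5155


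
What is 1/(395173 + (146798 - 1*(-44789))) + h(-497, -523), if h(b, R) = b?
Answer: -291619719/586760 ≈ -497.00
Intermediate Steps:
1/(395173 + (146798 - 1*(-44789))) + h(-497, -523) = 1/(395173 + (146798 - 1*(-44789))) - 497 = 1/(395173 + (146798 + 44789)) - 497 = 1/(395173 + 191587) - 497 = 1/586760 - 497 = -291619719/586760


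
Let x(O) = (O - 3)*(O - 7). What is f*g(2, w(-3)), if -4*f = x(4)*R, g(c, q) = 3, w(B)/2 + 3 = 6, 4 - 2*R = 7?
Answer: -27/8 ≈ -3.3750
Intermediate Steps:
R = -3/2 (R = 2 - ½*7 = 2 - 7/2 = -3/2 ≈ -1.5000)
w(B) = 6 (w(B) = -6 + 2*6 = -6 + 12 = 6)
x(O) = (-7 + O)*(-3 + O) (x(O) = (-3 + O)*(-7 + O) = (-7 + O)*(-3 + O))
f = -9/8 (f = -(21 + 4² - 10*4)*(-3)/(4*2) = -(21 + 16 - 40)*(-3)/(4*2) = -(-3)*(-3)/(4*2) = -¼*9/2 = -9/8 ≈ -1.1250)
f*g(2, w(-3)) = -9/8*3 = -27/8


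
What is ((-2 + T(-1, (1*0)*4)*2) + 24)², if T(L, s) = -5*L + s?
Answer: 1024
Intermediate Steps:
T(L, s) = s - 5*L
((-2 + T(-1, (1*0)*4)*2) + 24)² = ((-2 + ((1*0)*4 - 5*(-1))*2) + 24)² = ((-2 + (0*4 + 5)*2) + 24)² = ((-2 + (0 + 5)*2) + 24)² = ((-2 + 5*2) + 24)² = ((-2 + 10) + 24)² = (8 + 24)² = 32² = 1024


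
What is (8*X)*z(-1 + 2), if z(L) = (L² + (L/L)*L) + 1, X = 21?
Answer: 504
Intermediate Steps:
z(L) = 1 + L + L² (z(L) = (L² + 1*L) + 1 = (L² + L) + 1 = (L + L²) + 1 = 1 + L + L²)
(8*X)*z(-1 + 2) = (8*21)*(1 + (-1 + 2) + (-1 + 2)²) = 168*(1 + 1 + 1²) = 168*(1 + 1 + 1) = 168*3 = 504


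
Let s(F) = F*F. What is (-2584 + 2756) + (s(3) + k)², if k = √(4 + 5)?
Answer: 316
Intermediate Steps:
s(F) = F²
k = 3 (k = √9 = 3)
(-2584 + 2756) + (s(3) + k)² = (-2584 + 2756) + (3² + 3)² = 172 + (9 + 3)² = 172 + 12² = 172 + 144 = 316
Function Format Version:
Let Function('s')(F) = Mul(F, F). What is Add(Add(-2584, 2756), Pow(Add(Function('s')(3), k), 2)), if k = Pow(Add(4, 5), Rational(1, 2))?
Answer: 316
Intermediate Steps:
Function('s')(F) = Pow(F, 2)
k = 3 (k = Pow(9, Rational(1, 2)) = 3)
Add(Add(-2584, 2756), Pow(Add(Function('s')(3), k), 2)) = Add(Add(-2584, 2756), Pow(Add(Pow(3, 2), 3), 2)) = Add(172, Pow(Add(9, 3), 2)) = Add(172, Pow(12, 2)) = Add(172, 144) = 316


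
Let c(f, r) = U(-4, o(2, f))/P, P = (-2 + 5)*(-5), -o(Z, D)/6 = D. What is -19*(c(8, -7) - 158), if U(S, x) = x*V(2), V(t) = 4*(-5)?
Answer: 4218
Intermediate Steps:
V(t) = -20
o(Z, D) = -6*D
U(S, x) = -20*x (U(S, x) = x*(-20) = -20*x)
P = -15 (P = 3*(-5) = -15)
c(f, r) = -8*f (c(f, r) = -(-120)*f/(-15) = (120*f)*(-1/15) = -8*f)
-19*(c(8, -7) - 158) = -19*(-8*8 - 158) = -19*(-64 - 158) = -19*(-222) = 4218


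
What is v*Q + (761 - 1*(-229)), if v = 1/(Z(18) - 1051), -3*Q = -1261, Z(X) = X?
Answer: 3066749/3099 ≈ 989.59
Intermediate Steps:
Q = 1261/3 (Q = -⅓*(-1261) = 1261/3 ≈ 420.33)
v = -1/1033 (v = 1/(18 - 1051) = 1/(-1033) = -1/1033 ≈ -0.00096805)
v*Q + (761 - 1*(-229)) = -1/1033*1261/3 + (761 - 1*(-229)) = -1261/3099 + (761 + 229) = -1261/3099 + 990 = 3066749/3099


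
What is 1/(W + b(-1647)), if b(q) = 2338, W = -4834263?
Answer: -1/4831925 ≈ -2.0696e-7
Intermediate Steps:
1/(W + b(-1647)) = 1/(-4834263 + 2338) = 1/(-4831925) = -1/4831925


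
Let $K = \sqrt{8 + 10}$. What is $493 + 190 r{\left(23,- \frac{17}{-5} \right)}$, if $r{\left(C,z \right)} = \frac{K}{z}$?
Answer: $493 + \frac{2850 \sqrt{2}}{17} \approx 730.09$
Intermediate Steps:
$K = 3 \sqrt{2}$ ($K = \sqrt{18} = 3 \sqrt{2} \approx 4.2426$)
$r{\left(C,z \right)} = \frac{3 \sqrt{2}}{z}$
$493 + 190 r{\left(23,- \frac{17}{-5} \right)} = 493 + 190 \frac{3 \sqrt{2}}{\left(-17\right) \frac{1}{-5}} = 493 + 190 \frac{3 \sqrt{2}}{\left(-17\right) \left(- \frac{1}{5}\right)} = 493 + 190 \frac{3 \sqrt{2}}{\frac{17}{5}} = 493 + 190 \cdot 3 \sqrt{2} \cdot \frac{5}{17} = 493 + 190 \frac{15 \sqrt{2}}{17} = 493 + \frac{2850 \sqrt{2}}{17}$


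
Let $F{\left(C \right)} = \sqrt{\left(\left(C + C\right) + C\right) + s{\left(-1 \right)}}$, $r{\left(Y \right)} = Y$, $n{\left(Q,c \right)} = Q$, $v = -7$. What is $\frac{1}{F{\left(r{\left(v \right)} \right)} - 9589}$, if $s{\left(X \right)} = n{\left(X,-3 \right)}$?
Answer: $- \frac{9589}{91948943} - \frac{i \sqrt{22}}{91948943} \approx -0.00010429 - 5.1011 \cdot 10^{-8} i$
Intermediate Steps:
$s{\left(X \right)} = X$
$F{\left(C \right)} = \sqrt{-1 + 3 C}$ ($F{\left(C \right)} = \sqrt{\left(\left(C + C\right) + C\right) - 1} = \sqrt{\left(2 C + C\right) - 1} = \sqrt{3 C - 1} = \sqrt{-1 + 3 C}$)
$\frac{1}{F{\left(r{\left(v \right)} \right)} - 9589} = \frac{1}{\sqrt{-1 + 3 \left(-7\right)} - 9589} = \frac{1}{\sqrt{-1 - 21} - 9589} = \frac{1}{\sqrt{-22} - 9589} = \frac{1}{i \sqrt{22} - 9589} = \frac{1}{-9589 + i \sqrt{22}}$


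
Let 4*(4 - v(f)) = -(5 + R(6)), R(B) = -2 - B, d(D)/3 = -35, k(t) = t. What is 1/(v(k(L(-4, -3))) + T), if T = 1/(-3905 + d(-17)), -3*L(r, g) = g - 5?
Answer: 8020/26063 ≈ 0.30772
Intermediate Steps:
L(r, g) = 5/3 - g/3 (L(r, g) = -(g - 5)/3 = -(-5 + g)/3 = 5/3 - g/3)
d(D) = -105 (d(D) = 3*(-35) = -105)
v(f) = 13/4 (v(f) = 4 - (-1)*(5 + (-2 - 1*6))/4 = 4 - (-1)*(5 + (-2 - 6))/4 = 4 - (-1)*(5 - 8)/4 = 4 - (-1)*(-3)/4 = 4 - ¼*3 = 4 - ¾ = 13/4)
T = -1/4010 (T = 1/(-3905 - 105) = 1/(-4010) = -1/4010 ≈ -0.00024938)
1/(v(k(L(-4, -3))) + T) = 1/(13/4 - 1/4010) = 1/(26063/8020) = 8020/26063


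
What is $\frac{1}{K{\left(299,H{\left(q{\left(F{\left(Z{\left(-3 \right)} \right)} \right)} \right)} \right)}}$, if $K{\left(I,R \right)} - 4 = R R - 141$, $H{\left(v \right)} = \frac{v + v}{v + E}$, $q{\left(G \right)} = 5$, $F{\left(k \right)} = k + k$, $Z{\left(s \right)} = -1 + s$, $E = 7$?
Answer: $- \frac{36}{4907} \approx -0.0073365$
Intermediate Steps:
$F{\left(k \right)} = 2 k$
$H{\left(v \right)} = \frac{2 v}{7 + v}$ ($H{\left(v \right)} = \frac{v + v}{v + 7} = \frac{2 v}{7 + v}$)
$K{\left(I,R \right)} = -137 + R^{2}$ ($K{\left(I,R \right)} = 4 + \left(R R - 141\right) = 4 + \left(R^{2} - 141\right) = 4 + \left(-141 + R^{2}\right) = -137 + R^{2}$)
$\frac{1}{K{\left(299,H{\left(q{\left(F{\left(Z{\left(-3 \right)} \right)} \right)} \right)} \right)}} = \frac{1}{-137 + \left(2 \cdot 5 \frac{1}{7 + 5}\right)^{2}} = \frac{1}{-137 + \left(2 \cdot 5 \cdot \frac{1}{12}\right)^{2}} = \frac{1}{-137 + \left(\frac{5}{6}\right)^{2}} = \frac{1}{-137 + \frac{25}{36}} = \frac{1}{- \frac{4907}{36}} = - \frac{36}{4907}$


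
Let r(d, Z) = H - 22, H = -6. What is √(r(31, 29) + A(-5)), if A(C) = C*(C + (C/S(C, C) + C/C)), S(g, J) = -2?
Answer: I*√82/2 ≈ 4.5277*I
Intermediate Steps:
A(C) = C*(1 + C/2) (A(C) = C*(C + (C/(-2) + C/C)) = C*(C + (C*(-½) + 1)) = C*(C + (-C/2 + 1)) = C*(C + (1 - C/2)) = C*(1 + C/2))
r(d, Z) = -28 (r(d, Z) = -6 - 22 = -28)
√(r(31, 29) + A(-5)) = √(-28 + (½)*(-5)*(2 - 5)) = √(-28 + (½)*(-5)*(-3)) = √(-28 + 15/2) = √(-41/2) = I*√82/2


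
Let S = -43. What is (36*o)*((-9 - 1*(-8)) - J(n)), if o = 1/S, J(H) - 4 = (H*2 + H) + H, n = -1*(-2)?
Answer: 468/43 ≈ 10.884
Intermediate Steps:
n = 2
J(H) = 4 + 4*H (J(H) = 4 + ((H*2 + H) + H) = 4 + ((2*H + H) + H) = 4 + (3*H + H) = 4 + 4*H)
o = -1/43 (o = 1/(-43) = -1/43 ≈ -0.023256)
(36*o)*((-9 - 1*(-8)) - J(n)) = (36*(-1/43))*((-9 - 1*(-8)) - (4 + 4*2)) = -36*((-9 + 8) - (4 + 8))/43 = -36*(-1 - 1*12)/43 = -36*(-1 - 12)/43 = -36/43*(-13) = 468/43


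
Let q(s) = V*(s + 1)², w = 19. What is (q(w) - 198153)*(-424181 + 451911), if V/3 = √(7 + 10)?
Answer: -5494782690 + 33276000*√17 ≈ -5.3576e+9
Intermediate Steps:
V = 3*√17 (V = 3*√(7 + 10) = 3*√17 ≈ 12.369)
q(s) = 3*√17*(1 + s)² (q(s) = (3*√17)*(s + 1)² = (3*√17)*(1 + s)² = 3*√17*(1 + s)²)
(q(w) - 198153)*(-424181 + 451911) = (3*√17*(1 + 19)² - 198153)*(-424181 + 451911) = (3*√17*20² - 198153)*27730 = (3*√17*400 - 198153)*27730 = (1200*√17 - 198153)*27730 = (-198153 + 1200*√17)*27730 = -5494782690 + 33276000*√17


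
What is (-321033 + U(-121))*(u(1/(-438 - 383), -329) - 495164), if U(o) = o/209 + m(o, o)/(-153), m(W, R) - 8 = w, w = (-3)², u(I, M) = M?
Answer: 27200960798173/171 ≈ 1.5907e+11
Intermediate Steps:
w = 9
m(W, R) = 17 (m(W, R) = 8 + 9 = 17)
U(o) = -⅑ + o/209 (U(o) = o/209 + 17/(-153) = o*(1/209) + 17*(-1/153) = o/209 - ⅑ = -⅑ + o/209)
(-321033 + U(-121))*(u(1/(-438 - 383), -329) - 495164) = (-321033 + (-⅑ + (1/209)*(-121)))*(-329 - 495164) = (-321033 + (-⅑ - 11/19))*(-495493) = (-321033 - 118/171)*(-495493) = -54896761/171*(-495493) = 27200960798173/171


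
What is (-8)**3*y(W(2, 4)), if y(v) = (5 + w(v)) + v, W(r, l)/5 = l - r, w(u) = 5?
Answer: -10240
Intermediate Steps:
W(r, l) = -5*r + 5*l (W(r, l) = 5*(l - r) = -5*r + 5*l)
y(v) = 10 + v (y(v) = (5 + 5) + v = 10 + v)
(-8)**3*y(W(2, 4)) = (-8)**3*(10 + (-5*2 + 5*4)) = -512*(10 + (-10 + 20)) = -512*(10 + 10) = -512*20 = -10240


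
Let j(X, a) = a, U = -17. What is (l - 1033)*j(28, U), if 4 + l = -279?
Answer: 22372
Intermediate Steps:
l = -283 (l = -4 - 279 = -283)
(l - 1033)*j(28, U) = (-283 - 1033)*(-17) = -1316*(-17) = 22372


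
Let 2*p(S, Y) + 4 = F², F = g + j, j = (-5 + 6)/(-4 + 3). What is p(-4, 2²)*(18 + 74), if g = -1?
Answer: 0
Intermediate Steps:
j = -1 (j = 1/(-1) = 1*(-1) = -1)
F = -2 (F = -1 - 1 = -2)
p(S, Y) = 0 (p(S, Y) = -2 + (½)*(-2)² = -2 + (½)*4 = -2 + 2 = 0)
p(-4, 2²)*(18 + 74) = 0*(18 + 74) = 0*92 = 0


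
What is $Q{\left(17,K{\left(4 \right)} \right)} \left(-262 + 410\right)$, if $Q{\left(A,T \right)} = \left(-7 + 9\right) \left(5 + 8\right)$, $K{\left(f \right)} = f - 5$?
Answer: $3848$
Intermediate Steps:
$K{\left(f \right)} = -5 + f$
$Q{\left(A,T \right)} = 26$ ($Q{\left(A,T \right)} = 2 \cdot 13 = 26$)
$Q{\left(17,K{\left(4 \right)} \right)} \left(-262 + 410\right) = 26 \left(-262 + 410\right) = 26 \cdot 148 = 3848$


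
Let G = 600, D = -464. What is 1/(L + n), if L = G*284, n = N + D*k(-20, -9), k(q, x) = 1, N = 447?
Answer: 1/170383 ≈ 5.8691e-6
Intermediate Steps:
n = -17 (n = 447 - 464*1 = 447 - 464 = -17)
L = 170400 (L = 600*284 = 170400)
1/(L + n) = 1/(170400 - 17) = 1/170383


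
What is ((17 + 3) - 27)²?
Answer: 49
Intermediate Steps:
((17 + 3) - 27)² = (20 - 27)² = (-7)² = 49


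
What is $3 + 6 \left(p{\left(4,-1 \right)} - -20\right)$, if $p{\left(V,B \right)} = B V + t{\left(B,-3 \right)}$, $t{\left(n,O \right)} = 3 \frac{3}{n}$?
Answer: $45$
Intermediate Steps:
$t{\left(n,O \right)} = \frac{9}{n}$
$p{\left(V,B \right)} = \frac{9}{B} + B V$ ($p{\left(V,B \right)} = B V + \frac{9}{B} = \frac{9}{B} + B V$)
$3 + 6 \left(p{\left(4,-1 \right)} - -20\right) = 3 + 6 \left(\left(\frac{9}{-1} - 4\right) - -20\right) = 3 + 6 \left(\left(9 \left(-1\right) - 4\right) + 20\right) = 3 + 6 \left(\left(-9 - 4\right) + 20\right) = 3 + 6 \left(-13 + 20\right) = 3 + 6 \cdot 7 = 3 + 42 = 45$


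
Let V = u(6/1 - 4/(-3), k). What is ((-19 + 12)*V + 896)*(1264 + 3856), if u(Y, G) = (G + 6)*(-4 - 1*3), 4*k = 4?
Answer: 6343680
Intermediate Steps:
k = 1 (k = (¼)*4 = 1)
u(Y, G) = -42 - 7*G (u(Y, G) = (6 + G)*(-4 - 3) = (6 + G)*(-7) = -42 - 7*G)
V = -49 (V = -42 - 7*1 = -42 - 7 = -49)
((-19 + 12)*V + 896)*(1264 + 3856) = ((-19 + 12)*(-49) + 896)*(1264 + 3856) = (-7*(-49) + 896)*5120 = (343 + 896)*5120 = 1239*5120 = 6343680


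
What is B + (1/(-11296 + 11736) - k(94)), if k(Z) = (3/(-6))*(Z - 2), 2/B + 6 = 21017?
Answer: 425284531/9244840 ≈ 46.002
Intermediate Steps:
B = 2/21011 (B = 2/(-6 + 21017) = 2/21011 ≈ 9.5188e-5)
k(Z) = 1 - Z/2 (k(Z) = (3*(-⅙))*(-2 + Z) = -(-2 + Z)/2 = 1 - Z/2)
B + (1/(-11296 + 11736) - k(94)) = 2/21011 + (1/(-11296 + 11736) - (1 - ½*94)) = 2/21011 + (1/440 - (1 - 47)) = 2/21011 + (1/440 - 1*(-46)) = 2/21011 + (1/440 + 46) = 2/21011 + 20241/440 = 425284531/9244840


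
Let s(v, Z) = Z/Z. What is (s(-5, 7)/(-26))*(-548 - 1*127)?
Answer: 675/26 ≈ 25.962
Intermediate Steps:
s(v, Z) = 1
(s(-5, 7)/(-26))*(-548 - 1*127) = (1/(-26))*(-548 - 1*127) = (1*(-1/26))*(-548 - 127) = -1/26*(-675) = 675/26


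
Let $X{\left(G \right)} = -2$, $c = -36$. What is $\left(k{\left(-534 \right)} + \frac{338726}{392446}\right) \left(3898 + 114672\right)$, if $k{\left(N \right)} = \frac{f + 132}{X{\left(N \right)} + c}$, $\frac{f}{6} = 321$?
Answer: $- \frac{23559333734900}{3728237} \approx -6.3192 \cdot 10^{6}$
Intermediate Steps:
$f = 1926$ ($f = 6 \cdot 321 = 1926$)
$k{\left(N \right)} = - \frac{1029}{19}$ ($k{\left(N \right)} = \frac{1926 + 132}{-2 - 36} = \frac{2058}{-38} = 2058 \left(- \frac{1}{38}\right) = - \frac{1029}{19}$)
$\left(k{\left(-534 \right)} + \frac{338726}{392446}\right) \left(3898 + 114672\right) = \left(- \frac{1029}{19} + \frac{338726}{392446}\right) \left(3898 + 114672\right) = \left(- \frac{1029}{19} + 338726 \cdot \frac{1}{392446}\right) 118570 = \left(- \frac{1029}{19} + \frac{169363}{196223}\right) 118570 = \left(- \frac{198695570}{3728237}\right) 118570 = - \frac{23559333734900}{3728237}$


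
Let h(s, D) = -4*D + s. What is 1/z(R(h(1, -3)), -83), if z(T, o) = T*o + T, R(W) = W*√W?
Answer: -√13/13858 ≈ -0.00026018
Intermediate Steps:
h(s, D) = s - 4*D
R(W) = W^(3/2)
z(T, o) = T + T*o
1/z(R(h(1, -3)), -83) = 1/((1 - 4*(-3))^(3/2)*(1 - 83)) = 1/((1 + 12)^(3/2)*(-82)) = 1/(13^(3/2)*(-82)) = 1/((13*√13)*(-82)) = 1/(-1066*√13) = -√13/13858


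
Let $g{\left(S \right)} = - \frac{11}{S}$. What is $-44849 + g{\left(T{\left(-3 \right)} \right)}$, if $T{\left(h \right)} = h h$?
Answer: $- \frac{403652}{9} \approx -44850.0$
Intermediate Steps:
$T{\left(h \right)} = h^{2}$
$-44849 + g{\left(T{\left(-3 \right)} \right)} = -44849 - \frac{11}{\left(-3\right)^{2}} = -44849 - \frac{11}{9} = - \frac{403652}{9}$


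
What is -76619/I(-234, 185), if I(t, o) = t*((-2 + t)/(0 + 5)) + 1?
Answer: -383095/55229 ≈ -6.9365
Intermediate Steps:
I(t, o) = 1 + t*(-⅖ + t/5) (I(t, o) = t*((-2 + t)/5) + 1 = t*((-2 + t)*(⅕)) + 1 = t*(-⅖ + t/5) + 1 = 1 + t*(-⅖ + t/5))
-76619/I(-234, 185) = -76619/(1 - ⅖*(-234) + (⅕)*(-234)²) = -76619/(1 + 468/5 + (⅕)*54756) = -76619/(1 + 468/5 + 54756/5) = -76619/55229/5 = -76619*5/55229 = -383095/55229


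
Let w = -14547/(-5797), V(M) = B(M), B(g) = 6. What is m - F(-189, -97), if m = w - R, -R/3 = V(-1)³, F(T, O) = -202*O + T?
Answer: -108719782/5797 ≈ -18755.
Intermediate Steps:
V(M) = 6
F(T, O) = T - 202*O
R = -648 (R = -3*6³ = -3*216 = -648)
w = 14547/5797 (w = -14547*(-1/5797) = 14547/5797 ≈ 2.5094)
m = 3771003/5797 (m = 14547/5797 - 1*(-648) = 14547/5797 + 648 = 3771003/5797 ≈ 650.51)
m - F(-189, -97) = 3771003/5797 - (-189 - 202*(-97)) = 3771003/5797 - (-189 + 19594) = 3771003/5797 - 1*19405 = 3771003/5797 - 19405 = -108719782/5797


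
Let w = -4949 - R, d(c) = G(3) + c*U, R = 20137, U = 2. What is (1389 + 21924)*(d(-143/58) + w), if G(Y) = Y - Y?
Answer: -16963401381/29 ≈ -5.8494e+8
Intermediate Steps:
G(Y) = 0
d(c) = 2*c (d(c) = 0 + c*2 = 0 + 2*c = 2*c)
w = -25086 (w = -4949 - 1*20137 = -4949 - 20137 = -25086)
(1389 + 21924)*(d(-143/58) + w) = (1389 + 21924)*(2*(-143/58) - 25086) = 23313*(2*(-143*1/58) - 25086) = 23313*(2*(-143/58) - 25086) = 23313*(-143/29 - 25086) = 23313*(-727637/29) = -16963401381/29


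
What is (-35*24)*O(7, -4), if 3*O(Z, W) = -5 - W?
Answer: 280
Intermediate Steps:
O(Z, W) = -5/3 - W/3 (O(Z, W) = (-5 - W)/3 = -5/3 - W/3)
(-35*24)*O(7, -4) = (-35*24)*(-5/3 - 1/3*(-4)) = -840*(-5/3 + 4/3) = -840*(-1/3) = 280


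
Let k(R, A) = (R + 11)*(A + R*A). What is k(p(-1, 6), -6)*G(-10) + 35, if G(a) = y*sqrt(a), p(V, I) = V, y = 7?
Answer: 35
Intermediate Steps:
G(a) = 7*sqrt(a)
k(R, A) = (11 + R)*(A + A*R)
k(p(-1, 6), -6)*G(-10) + 35 = (-6*(11 + (-1)**2 + 12*(-1)))*(7*sqrt(-10)) + 35 = (-6*(11 + 1 - 12))*(7*(I*sqrt(10))) + 35 = (-6*0)*(7*I*sqrt(10)) + 35 = 0*(7*I*sqrt(10)) + 35 = 0 + 35 = 35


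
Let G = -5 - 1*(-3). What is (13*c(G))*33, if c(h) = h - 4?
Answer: -2574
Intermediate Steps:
G = -2 (G = -5 + 3 = -2)
c(h) = -4 + h
(13*c(G))*33 = (13*(-4 - 2))*33 = (13*(-6))*33 = -78*33 = -2574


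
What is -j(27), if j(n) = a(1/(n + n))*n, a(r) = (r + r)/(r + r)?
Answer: -27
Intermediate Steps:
a(r) = 1 (a(r) = (2*r)/((2*r)) = (2*r)*(1/(2*r)) = 1)
j(n) = n (j(n) = 1*n = n)
-j(27) = -1*27 = -27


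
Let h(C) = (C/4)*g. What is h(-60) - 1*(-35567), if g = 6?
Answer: 35477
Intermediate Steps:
h(C) = 3*C/2 (h(C) = (C/4)*6 = 3*C/2)
h(-60) - 1*(-35567) = (3/2)*(-60) - 1*(-35567) = -90 + 35567 = 35477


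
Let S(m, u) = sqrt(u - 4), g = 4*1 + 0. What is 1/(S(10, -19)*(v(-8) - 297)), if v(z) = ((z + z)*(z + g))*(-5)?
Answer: I*sqrt(23)/14191 ≈ 0.00033795*I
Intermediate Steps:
g = 4 (g = 4 + 0 = 4)
S(m, u) = sqrt(-4 + u)
v(z) = -10*z*(4 + z) (v(z) = ((z + z)*(z + 4))*(-5) = ((2*z)*(4 + z))*(-5) = (2*z*(4 + z))*(-5) = -10*z*(4 + z))
1/(S(10, -19)*(v(-8) - 297)) = 1/(sqrt(-4 - 19)*(-10*(-8)*(4 - 8) - 297)) = 1/(sqrt(-23)*(-10*(-8)*(-4) - 297)) = 1/((I*sqrt(23))*(-320 - 297)) = 1/((I*sqrt(23))*(-617)) = 1/(-617*I*sqrt(23)) = I*sqrt(23)/14191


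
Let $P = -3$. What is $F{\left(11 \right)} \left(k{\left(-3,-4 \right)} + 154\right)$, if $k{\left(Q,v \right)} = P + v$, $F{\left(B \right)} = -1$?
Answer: $-147$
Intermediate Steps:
$k{\left(Q,v \right)} = -3 + v$
$F{\left(11 \right)} \left(k{\left(-3,-4 \right)} + 154\right) = - (\left(-3 - 4\right) + 154) = - (-7 + 154) = \left(-1\right) 147 = -147$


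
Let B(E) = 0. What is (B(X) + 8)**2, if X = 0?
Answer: 64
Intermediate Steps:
(B(X) + 8)**2 = (0 + 8)**2 = 8**2 = 64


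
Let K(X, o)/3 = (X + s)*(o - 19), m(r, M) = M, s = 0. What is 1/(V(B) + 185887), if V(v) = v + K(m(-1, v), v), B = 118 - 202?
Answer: 1/211759 ≈ 4.7224e-6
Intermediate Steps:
K(X, o) = 3*X*(-19 + o) (K(X, o) = 3*((X + 0)*(o - 19)) = 3*(X*(-19 + o)) = 3*X*(-19 + o))
B = -84
V(v) = v + 3*v*(-19 + v)
1/(V(B) + 185887) = 1/(-84*(-56 + 3*(-84)) + 185887) = 1/(-84*(-56 - 252) + 185887) = 1/(-84*(-308) + 185887) = 1/(25872 + 185887) = 1/211759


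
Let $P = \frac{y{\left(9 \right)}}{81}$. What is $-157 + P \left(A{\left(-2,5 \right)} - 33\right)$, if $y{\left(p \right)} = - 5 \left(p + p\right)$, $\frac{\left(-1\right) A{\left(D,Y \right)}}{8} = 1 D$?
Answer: $- \frac{1243}{9} \approx -138.11$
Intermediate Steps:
$A{\left(D,Y \right)} = - 8 D$ ($A{\left(D,Y \right)} = - 8 \cdot 1 D = - 8 D$)
$y{\left(p \right)} = - 10 p$ ($y{\left(p \right)} = - 5 \cdot 2 p = - 10 p$)
$P = - \frac{10}{9}$ ($P = \frac{\left(-10\right) 9}{81} = \left(-90\right) \frac{1}{81} = - \frac{10}{9} \approx -1.1111$)
$-157 + P \left(A{\left(-2,5 \right)} - 33\right) = -157 - \frac{10 \left(\left(-8\right) \left(-2\right) - 33\right)}{9} = -157 - \frac{10 \left(16 - 33\right)}{9} = -157 - - \frac{170}{9} = -157 + \frac{170}{9} = - \frac{1243}{9}$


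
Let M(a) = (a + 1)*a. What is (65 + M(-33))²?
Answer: 1256641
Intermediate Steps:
M(a) = a*(1 + a) (M(a) = (1 + a)*a = a*(1 + a))
(65 + M(-33))² = (65 - 33*(1 - 33))² = (65 - 33*(-32))² = (65 + 1056)² = 1121² = 1256641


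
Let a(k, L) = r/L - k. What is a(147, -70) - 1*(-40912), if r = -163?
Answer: 2853713/70 ≈ 40767.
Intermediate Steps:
a(k, L) = -k - 163/L (a(k, L) = -163/L - k = -k - 163/L)
a(147, -70) - 1*(-40912) = (-1*147 - 163/(-70)) - 1*(-40912) = (-147 - 163*(-1/70)) + 40912 = (-147 + 163/70) + 40912 = -10127/70 + 40912 = 2853713/70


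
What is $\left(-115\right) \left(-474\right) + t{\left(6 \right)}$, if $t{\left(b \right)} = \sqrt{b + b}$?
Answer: $54510 + 2 \sqrt{3} \approx 54513.0$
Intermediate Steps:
$t{\left(b \right)} = \sqrt{2} \sqrt{b}$ ($t{\left(b \right)} = \sqrt{2 b} = \sqrt{2} \sqrt{b}$)
$\left(-115\right) \left(-474\right) + t{\left(6 \right)} = \left(-115\right) \left(-474\right) + \sqrt{2} \sqrt{6} = 54510 + 2 \sqrt{3}$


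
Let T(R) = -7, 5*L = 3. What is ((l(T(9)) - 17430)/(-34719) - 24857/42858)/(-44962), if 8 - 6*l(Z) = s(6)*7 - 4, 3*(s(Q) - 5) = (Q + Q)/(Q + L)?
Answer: 636903577/367965768982482 ≈ 1.7309e-6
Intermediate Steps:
L = ⅗ (L = (⅕)*3 = ⅗ ≈ 0.60000)
s(Q) = 5 + 2*Q/(3*(⅗ + Q)) (s(Q) = 5 + ((Q + Q)/(Q + ⅗))/3 = 5 + ((2*Q)/(⅗ + Q))/3 = 5 + (2*Q/(⅗ + Q))/3 = 5 + 2*Q/(3*(⅗ + Q)))
l(Z) = -899/198 (l(Z) = 4/3 - ((5*(9 + 17*6)/(3*(3 + 5*6)))*7 - 4)/6 = 4/3 - ((5*(9 + 102)/(3*(3 + 30)))*7 - 4)/6 = 4/3 - (((5/3)*111/33)*7 - 4)/6 = 4/3 - (((5/3)*(1/33)*111)*7 - 4)/6 = 4/3 - ((185/33)*7 - 4)/6 = 4/3 - (1295/33 - 4)/6 = 4/3 - ⅙*1163/33 = 4/3 - 1163/198 = -899/198)
((l(T(9)) - 17430)/(-34719) - 24857/42858)/(-44962) = ((-899/198 - 17430)/(-34719) - 24857/42858)/(-44962) = (-3452039/198*(-1/34719) - 24857*1/42858)*(-1/44962) = (3452039/6874362 - 24857/42858)*(-1/44962) = -636903577/8183927961*(-1/44962) = 636903577/367965768982482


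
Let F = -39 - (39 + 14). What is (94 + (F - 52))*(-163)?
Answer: 8150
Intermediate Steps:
F = -92 (F = -39 - 1*53 = -39 - 53 = -92)
(94 + (F - 52))*(-163) = (94 + (-92 - 52))*(-163) = (94 - 144)*(-163) = -50*(-163) = 8150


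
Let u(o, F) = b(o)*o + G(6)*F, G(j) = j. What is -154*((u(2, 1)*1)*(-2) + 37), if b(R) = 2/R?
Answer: -3234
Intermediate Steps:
u(o, F) = 2 + 6*F (u(o, F) = (2/o)*o + 6*F = 2 + 6*F)
-154*((u(2, 1)*1)*(-2) + 37) = -154*(((2 + 6*1)*1)*(-2) + 37) = -154*(((2 + 6)*1)*(-2) + 37) = -154*((8*1)*(-2) + 37) = -154*(8*(-2) + 37) = -154*(-16 + 37) = -154*21 = -3234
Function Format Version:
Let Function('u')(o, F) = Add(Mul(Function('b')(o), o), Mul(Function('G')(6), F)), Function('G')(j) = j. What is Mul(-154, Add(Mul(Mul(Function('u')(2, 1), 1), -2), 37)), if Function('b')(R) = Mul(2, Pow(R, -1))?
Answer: -3234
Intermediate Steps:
Function('u')(o, F) = Add(2, Mul(6, F)) (Function('u')(o, F) = Add(Mul(Mul(2, Pow(o, -1)), o), Mul(6, F)) = Add(2, Mul(6, F)))
Mul(-154, Add(Mul(Mul(Function('u')(2, 1), 1), -2), 37)) = Mul(-154, Add(Mul(Mul(Add(2, Mul(6, 1)), 1), -2), 37)) = Mul(-154, Add(Mul(Mul(Add(2, 6), 1), -2), 37)) = Mul(-154, Add(Mul(Mul(8, 1), -2), 37)) = Mul(-154, Add(Mul(8, -2), 37)) = Mul(-154, Add(-16, 37)) = Mul(-154, 21) = -3234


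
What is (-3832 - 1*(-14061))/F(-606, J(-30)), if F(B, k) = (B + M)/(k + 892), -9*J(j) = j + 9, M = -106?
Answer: -27444407/2136 ≈ -12849.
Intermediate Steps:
J(j) = -1 - j/9 (J(j) = -(j + 9)/9 = -(9 + j)/9 = -1 - j/9)
F(B, k) = (-106 + B)/(892 + k) (F(B, k) = (B - 106)/(k + 892) = (-106 + B)/(892 + k))
(-3832 - 1*(-14061))/F(-606, J(-30)) = (-3832 - 1*(-14061))/(((-106 - 606)/(892 + (-1 - ⅑*(-30))))) = (-3832 + 14061)/((-712/(892 + (-1 + 10/3)))) = 10229/((-712/(892 + 7/3))) = 10229/((-712/(2683/3))) = 10229/(((3/2683)*(-712))) = 10229/(-2136/2683) = 10229*(-2683/2136) = -27444407/2136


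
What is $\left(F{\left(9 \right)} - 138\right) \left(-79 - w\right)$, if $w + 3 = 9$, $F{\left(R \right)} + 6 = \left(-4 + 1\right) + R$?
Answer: $11730$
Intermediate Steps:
$F{\left(R \right)} = -9 + R$ ($F{\left(R \right)} = -6 + \left(\left(-4 + 1\right) + R\right) = -6 + \left(-3 + R\right) = -9 + R$)
$w = 6$ ($w = -3 + 9 = 6$)
$\left(F{\left(9 \right)} - 138\right) \left(-79 - w\right) = \left(\left(-9 + 9\right) - 138\right) \left(-79 - 6\right) = \left(0 - 138\right) \left(-79 - 6\right) = \left(-138\right) \left(-85\right) = 11730$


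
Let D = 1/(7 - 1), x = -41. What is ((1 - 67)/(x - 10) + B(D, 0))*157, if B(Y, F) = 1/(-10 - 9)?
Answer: 62957/323 ≈ 194.91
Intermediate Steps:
D = ⅙ (D = 1/6 = ⅙ ≈ 0.16667)
B(Y, F) = -1/19 (B(Y, F) = 1/(-19) = -1/19)
((1 - 67)/(x - 10) + B(D, 0))*157 = ((1 - 67)/(-41 - 10) - 1/19)*157 = (-66/(-51) - 1/19)*157 = (-66*(-1/51) - 1/19)*157 = (22/17 - 1/19)*157 = (401/323)*157 = 62957/323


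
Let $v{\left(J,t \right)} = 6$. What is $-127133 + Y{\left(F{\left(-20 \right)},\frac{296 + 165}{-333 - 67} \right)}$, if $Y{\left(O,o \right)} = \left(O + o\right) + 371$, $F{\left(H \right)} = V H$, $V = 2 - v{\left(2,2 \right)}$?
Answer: $- \frac{50673261}{400} \approx -1.2668 \cdot 10^{5}$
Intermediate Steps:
$V = -4$ ($V = 2 - 6 = -4$)
$F{\left(H \right)} = - 4 H$
$Y{\left(O,o \right)} = 371 + O + o$
$-127133 + Y{\left(F{\left(-20 \right)},\frac{296 + 165}{-333 - 67} \right)} = -127133 + \left(371 - -80 + \frac{296 + 165}{-333 - 67}\right) = -127133 + \left(371 + 80 + \frac{461}{-400}\right) = -127133 + \left(371 + 80 + 461 \left(- \frac{1}{400}\right)\right) = -127133 + \left(371 + 80 - \frac{461}{400}\right) = -127133 + \frac{179939}{400} = - \frac{50673261}{400}$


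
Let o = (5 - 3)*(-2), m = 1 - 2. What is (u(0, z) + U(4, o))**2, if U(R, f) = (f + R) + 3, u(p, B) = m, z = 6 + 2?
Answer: 4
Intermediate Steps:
z = 8
m = -1
u(p, B) = -1
o = -4 (o = 2*(-2) = -4)
U(R, f) = 3 + R + f (U(R, f) = (R + f) + 3 = 3 + R + f)
(u(0, z) + U(4, o))**2 = (-1 + (3 + 4 - 4))**2 = (-1 + 3)**2 = 2**2 = 4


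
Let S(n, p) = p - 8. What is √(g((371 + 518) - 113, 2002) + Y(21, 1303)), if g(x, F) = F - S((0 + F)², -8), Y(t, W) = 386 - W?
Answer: √1101 ≈ 33.181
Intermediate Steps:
S(n, p) = -8 + p
g(x, F) = 16 + F (g(x, F) = F - (-8 - 8) = F - 1*(-16) = F + 16 = 16 + F)
√(g((371 + 518) - 113, 2002) + Y(21, 1303)) = √((16 + 2002) + (386 - 1*1303)) = √(2018 + (386 - 1303)) = √(2018 - 917) = √1101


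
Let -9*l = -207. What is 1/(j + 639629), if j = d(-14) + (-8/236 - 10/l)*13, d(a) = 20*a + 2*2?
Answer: 1357/867593753 ≈ 1.5641e-6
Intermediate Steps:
l = 23 (l = -⅑*(-207) = 23)
d(a) = 4 + 20*a (d(a) = 20*a + 4 = 4 + 20*a)
j = -382800/1357 (j = (4 + 20*(-14)) + (-8/236 - 10/23)*13 = (4 - 280) + (-8*1/236 - 10*1/23)*13 = -276 + (-2/59 - 10/23)*13 = -276 - 636/1357*13 = -276 - 8268/1357 = -382800/1357 ≈ -282.09)
1/(j + 639629) = 1/(-382800/1357 + 639629) = 1/(867593753/1357) = 1357/867593753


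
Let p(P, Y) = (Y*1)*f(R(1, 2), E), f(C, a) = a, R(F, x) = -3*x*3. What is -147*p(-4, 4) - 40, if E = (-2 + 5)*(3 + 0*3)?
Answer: -5332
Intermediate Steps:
R(F, x) = -9*x
E = 9 (E = 3*(3 + 0) = 3*3 = 9)
p(P, Y) = 9*Y (p(P, Y) = (Y*1)*9 = Y*9 = 9*Y)
-147*p(-4, 4) - 40 = -1323*4 - 40 = -147*36 - 40 = -5292 - 40 = -5332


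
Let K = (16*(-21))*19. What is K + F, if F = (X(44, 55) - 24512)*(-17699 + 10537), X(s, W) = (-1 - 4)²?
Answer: 175369510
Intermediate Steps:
X(s, W) = 25 (X(s, W) = (-5)² = 25)
F = 175375894 (F = (25 - 24512)*(-17699 + 10537) = -24487*(-7162) = 175375894)
K = -6384 (K = -336*19 = -6384)
K + F = -6384 + 175375894 = 175369510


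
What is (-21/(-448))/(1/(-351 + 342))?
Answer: -27/64 ≈ -0.42188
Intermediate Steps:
(-21/(-448))/(1/(-351 + 342)) = (-21*(-1/448))/(1/(-9)) = 3/(64*(-⅑)) = (3/64)*(-9) = -27/64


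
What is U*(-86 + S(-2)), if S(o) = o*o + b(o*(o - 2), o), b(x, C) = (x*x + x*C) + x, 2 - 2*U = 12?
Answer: 130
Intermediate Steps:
U = -5 (U = 1 - ½*12 = 1 - 6 = -5)
b(x, C) = x + x² + C*x (b(x, C) = (x² + C*x) + x = x + x² + C*x)
S(o) = o² + o*(-2 + o)*(1 + o + o*(-2 + o)) (S(o) = o*o + (o*(o - 2))*(1 + o + o*(o - 2)) = o² + (o*(-2 + o))*(1 + o + o*(-2 + o)) = o² + o*(-2 + o)*(1 + o + o*(-2 + o)))
U*(-86 + S(-2)) = -5*(-86 - 2*(-2 + (-2 - 2)*(1 - 2 - 2*(-2 - 2)))) = -5*(-86 - 2*(-2 - 4*(1 - 2 - 2*(-4)))) = -5*(-86 - 2*(-2 - 4*(1 - 2 + 8))) = -5*(-86 - 2*(-2 - 4*7)) = -5*(-86 - 2*(-2 - 28)) = -5*(-86 - 2*(-30)) = -5*(-86 + 60) = -5*(-26) = 130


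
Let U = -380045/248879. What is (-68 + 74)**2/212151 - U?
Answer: 26878628813/17599976243 ≈ 1.5272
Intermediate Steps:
U = -380045/248879 (U = -380045*1/248879 = -380045/248879 ≈ -1.5270)
(-68 + 74)**2/212151 - U = (-68 + 74)**2/212151 - 1*(-380045/248879) = 6**2*(1/212151) + 380045/248879 = 36*(1/212151) + 380045/248879 = 12/70717 + 380045/248879 = 26878628813/17599976243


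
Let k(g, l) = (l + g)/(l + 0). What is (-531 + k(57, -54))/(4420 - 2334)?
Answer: -9559/37548 ≈ -0.25458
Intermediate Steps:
k(g, l) = (g + l)/l
(-531 + k(57, -54))/(4420 - 2334) = (-531 + (57 - 54)/(-54))/(4420 - 2334) = (-531 - 1/54*3)/2086 = (-531 - 1/18)*(1/2086) = -9559/18*1/2086 = -9559/37548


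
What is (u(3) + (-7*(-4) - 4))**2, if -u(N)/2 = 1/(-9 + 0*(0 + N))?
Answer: 47524/81 ≈ 586.72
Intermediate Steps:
u(N) = 2/9 (u(N) = -2/(-9 + 0*(0 + N)) = -2/(-9 + 0*N) = -2/(-9 + 0) = -2/(-9) = -2*(-1/9) = 2/9)
(u(3) + (-7*(-4) - 4))**2 = (2/9 + (-7*(-4) - 4))**2 = (2/9 + (28 - 4))**2 = (2/9 + 24)**2 = (218/9)**2 = 47524/81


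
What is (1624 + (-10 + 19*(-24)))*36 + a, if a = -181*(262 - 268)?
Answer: 42774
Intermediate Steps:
a = 1086 (a = -181*(-6) = 1086)
(1624 + (-10 + 19*(-24)))*36 + a = (1624 + (-10 + 19*(-24)))*36 + 1086 = (1624 + (-10 - 456))*36 + 1086 = (1624 - 466)*36 + 1086 = 1158*36 + 1086 = 41688 + 1086 = 42774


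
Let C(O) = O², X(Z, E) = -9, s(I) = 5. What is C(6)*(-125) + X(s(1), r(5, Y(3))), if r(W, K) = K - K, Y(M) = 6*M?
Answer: -4509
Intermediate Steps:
r(W, K) = 0
C(6)*(-125) + X(s(1), r(5, Y(3))) = 6²*(-125) - 9 = 36*(-125) - 9 = -4500 - 9 = -4509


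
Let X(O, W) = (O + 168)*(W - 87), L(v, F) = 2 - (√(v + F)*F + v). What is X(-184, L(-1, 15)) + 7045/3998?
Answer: 5380357/3998 + 240*√14 ≈ 2243.8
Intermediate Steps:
L(v, F) = 2 - v - F*√(F + v) (L(v, F) = 2 - (√(F + v)*F + v) = 2 - (F*√(F + v) + v) = 2 - (v + F*√(F + v)) = 2 + (-v - F*√(F + v)) = 2 - v - F*√(F + v))
X(O, W) = (-87 + W)*(168 + O) (X(O, W) = (168 + O)*(-87 + W) = (-87 + W)*(168 + O))
X(-184, L(-1, 15)) + 7045/3998 = (-14616 - 87*(-184) + 168*(2 - 1*(-1) - 1*15*√(15 - 1)) - 184*(2 - 1*(-1) - 1*15*√(15 - 1))) + 7045/3998 = (-14616 + 16008 + 168*(2 + 1 - 1*15*√14) - 184*(2 + 1 - 1*15*√14)) + 7045*(1/3998) = (-14616 + 16008 + 168*(2 + 1 - 15*√14) - 184*(2 + 1 - 15*√14)) + 7045/3998 = (-14616 + 16008 + 168*(3 - 15*√14) - 184*(3 - 15*√14)) + 7045/3998 = (-14616 + 16008 + (504 - 2520*√14) + (-552 + 2760*√14)) + 7045/3998 = (1344 + 240*√14) + 7045/3998 = 5380357/3998 + 240*√14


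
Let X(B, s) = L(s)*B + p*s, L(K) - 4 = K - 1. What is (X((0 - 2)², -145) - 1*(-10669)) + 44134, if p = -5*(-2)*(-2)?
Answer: 57135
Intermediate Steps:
L(K) = 3 + K (L(K) = 4 + (K - 1) = 4 + (-1 + K) = 3 + K)
p = -20 (p = 10*(-2) = -20)
X(B, s) = -20*s + B*(3 + s) (X(B, s) = (3 + s)*B - 20*s = B*(3 + s) - 20*s = -20*s + B*(3 + s))
(X((0 - 2)², -145) - 1*(-10669)) + 44134 = ((-20*(-145) + (0 - 2)²*(3 - 145)) - 1*(-10669)) + 44134 = ((2900 + (-2)²*(-142)) + 10669) + 44134 = ((2900 + 4*(-142)) + 10669) + 44134 = ((2900 - 568) + 10669) + 44134 = (2332 + 10669) + 44134 = 13001 + 44134 = 57135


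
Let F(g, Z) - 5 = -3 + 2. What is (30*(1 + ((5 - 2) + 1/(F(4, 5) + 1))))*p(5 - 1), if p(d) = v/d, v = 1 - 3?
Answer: -63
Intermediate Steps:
F(g, Z) = 4 (F(g, Z) = 5 + (-3 + 2) = 5 - 1 = 4)
v = -2
p(d) = -2/d
(30*(1 + ((5 - 2) + 1/(F(4, 5) + 1))))*p(5 - 1) = (30*(1 + ((5 - 2) + 1/(4 + 1))))*(-2/(5 - 1)) = (30*(1 + (3 + 1/5)))*(-2/4) = (30*(1 + (3 + ⅕)))*(-2*¼) = (30*(1 + 16/5))*(-½) = (30*(21/5))*(-½) = 126*(-½) = -63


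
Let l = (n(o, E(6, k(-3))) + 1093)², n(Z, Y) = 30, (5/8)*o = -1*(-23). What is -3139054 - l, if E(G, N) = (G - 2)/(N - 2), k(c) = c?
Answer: -4400183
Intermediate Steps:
E(G, N) = (-2 + G)/(-2 + N)
o = 184/5 (o = 8*(-1*(-23))/5 = (8/5)*23 = 184/5 ≈ 36.800)
l = 1261129 (l = (30 + 1093)² = 1123² = 1261129)
-3139054 - l = -3139054 - 1*1261129 = -3139054 - 1261129 = -4400183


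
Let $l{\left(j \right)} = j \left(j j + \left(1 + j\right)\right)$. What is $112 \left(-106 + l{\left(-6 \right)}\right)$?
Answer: $-32704$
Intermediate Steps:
$l{\left(j \right)} = j \left(1 + j + j^{2}\right)$ ($l{\left(j \right)} = j \left(j^{2} + \left(1 + j\right)\right) = j \left(1 + j + j^{2}\right)$)
$112 \left(-106 + l{\left(-6 \right)}\right) = 112 \left(-106 - 6 \left(1 - 6 + \left(-6\right)^{2}\right)\right) = 112 \left(-106 - 6 \left(1 - 6 + 36\right)\right) = 112 \left(-106 - 186\right) = 112 \left(-292\right) = -32704$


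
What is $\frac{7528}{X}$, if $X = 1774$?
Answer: $\frac{3764}{887} \approx 4.2435$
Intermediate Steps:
$\frac{7528}{X} = \frac{7528}{1774} = 7528 \cdot \frac{1}{1774} = \frac{3764}{887}$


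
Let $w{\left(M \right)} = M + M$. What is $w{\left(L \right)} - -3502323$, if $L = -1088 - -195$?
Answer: $3500537$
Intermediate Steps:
$L = -893$ ($L = -1088 + 195 = -893$)
$w{\left(M \right)} = 2 M$
$w{\left(L \right)} - -3502323 = 2 \left(-893\right) - -3502323 = -1786 + 3502323 = 3500537$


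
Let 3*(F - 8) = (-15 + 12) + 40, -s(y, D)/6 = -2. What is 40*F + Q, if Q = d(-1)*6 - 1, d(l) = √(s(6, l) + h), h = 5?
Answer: 2437/3 + 6*√17 ≈ 837.07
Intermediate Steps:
s(y, D) = 12 (s(y, D) = -6*(-2) = 12)
d(l) = √17 (d(l) = √(12 + 5) = √17)
F = 61/3 (F = 8 + ((-15 + 12) + 40)/3 = 8 + (-3 + 40)/3 = 8 + (⅓)*37 = 8 + 37/3 = 61/3 ≈ 20.333)
Q = -1 + 6*√17 (Q = √17*6 - 1 = 6*√17 - 1 = -1 + 6*√17 ≈ 23.739)
40*F + Q = 40*(61/3) + (-1 + 6*√17) = 2440/3 + (-1 + 6*√17) = 2437/3 + 6*√17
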